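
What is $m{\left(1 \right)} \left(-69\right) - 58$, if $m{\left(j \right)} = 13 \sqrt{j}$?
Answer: $-955$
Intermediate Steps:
$m{\left(1 \right)} \left(-69\right) - 58 = 13 \sqrt{1} \left(-69\right) - 58 = 13 \cdot 1 \left(-69\right) - 58 = 13 \left(-69\right) - 58 = -897 - 58 = -955$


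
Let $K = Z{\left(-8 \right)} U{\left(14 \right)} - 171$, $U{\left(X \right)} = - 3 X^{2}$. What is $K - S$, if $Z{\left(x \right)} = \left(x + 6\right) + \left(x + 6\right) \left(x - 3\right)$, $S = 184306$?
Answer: $-196237$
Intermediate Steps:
$Z{\left(x \right)} = 6 + x + \left(-3 + x\right) \left(6 + x\right)$ ($Z{\left(x \right)} = \left(6 + x\right) + \left(6 + x\right) \left(-3 + x\right) = \left(6 + x\right) + \left(-3 + x\right) \left(6 + x\right) = 6 + x + \left(-3 + x\right) \left(6 + x\right)$)
$K = -11931$ ($K = \left(-12 + \left(-8\right)^{2} + 4 \left(-8\right)\right) \left(- 3 \cdot 14^{2}\right) - 171 = \left(-12 + 64 - 32\right) \left(\left(-3\right) 196\right) - 171 = 20 \left(-588\right) - 171 = -11760 - 171 = -11931$)
$K - S = -11931 - 184306 = -196237$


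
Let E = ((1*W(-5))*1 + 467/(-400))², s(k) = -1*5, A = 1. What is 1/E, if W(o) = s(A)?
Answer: 160000/6086089 ≈ 0.026289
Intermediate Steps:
s(k) = -5
W(o) = -5
E = 6086089/160000 (E = ((1*(-5))*1 + 467/(-400))² = (-5*1 + 467*(-1/400))² = (-5 - 467/400)² = (-2467/400)² = 6086089/160000 ≈ 38.038)
1/E = 1/(6086089/160000) = 160000/6086089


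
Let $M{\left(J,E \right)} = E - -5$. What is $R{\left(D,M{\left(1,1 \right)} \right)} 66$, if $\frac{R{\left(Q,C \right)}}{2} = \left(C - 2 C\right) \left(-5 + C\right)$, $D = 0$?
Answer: $-792$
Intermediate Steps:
$M{\left(J,E \right)} = 5 + E$ ($M{\left(J,E \right)} = E + 5 = 5 + E$)
$R{\left(Q,C \right)} = - 2 C \left(-5 + C\right)$ ($R{\left(Q,C \right)} = 2 \left(C - 2 C\right) \left(-5 + C\right) = 2 - C \left(-5 + C\right) = 2 \left(- C \left(-5 + C\right)\right) = - 2 C \left(-5 + C\right)$)
$R{\left(D,M{\left(1,1 \right)} \right)} 66 = 2 \left(5 + 1\right) \left(5 - \left(5 + 1\right)\right) 66 = 2 \cdot 6 \left(5 - 6\right) 66 = 2 \cdot 6 \left(-1\right) 66 = \left(-12\right) 66 = -792$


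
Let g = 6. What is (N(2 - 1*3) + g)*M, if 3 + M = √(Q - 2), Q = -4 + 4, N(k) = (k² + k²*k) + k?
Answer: -15 + 5*I*√2 ≈ -15.0 + 7.0711*I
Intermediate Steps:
N(k) = k + k² + k³ (N(k) = (k² + k³) + k = k + k² + k³)
Q = 0
M = -3 + I*√2 (M = -3 + √(0 - 2) = -3 + √(-2) = -3 + I*√2 ≈ -3.0 + 1.4142*I)
(N(2 - 1*3) + g)*M = ((2 - 1*3)*(1 + (2 - 1*3) + (2 - 1*3)²) + 6)*(-3 + I*√2) = ((2 - 3)*(1 + (2 - 3) + (2 - 3)²) + 6)*(-3 + I*√2) = (-(1 - 1 + (-1)²) + 6)*(-3 + I*√2) = (-(1 - 1 + 1) + 6)*(-3 + I*√2) = (-1*1 + 6)*(-3 + I*√2) = (-1 + 6)*(-3 + I*√2) = 5*(-3 + I*√2) = -15 + 5*I*√2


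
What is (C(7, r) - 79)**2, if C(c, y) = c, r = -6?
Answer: 5184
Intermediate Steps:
(C(7, r) - 79)**2 = (7 - 79)**2 = (-72)**2 = 5184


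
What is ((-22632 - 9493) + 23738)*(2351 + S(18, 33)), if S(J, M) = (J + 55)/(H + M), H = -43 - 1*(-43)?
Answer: -651300872/33 ≈ -1.9736e+7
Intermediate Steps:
H = 0 (H = -43 + 43 = 0)
S(J, M) = (55 + J)/M (S(J, M) = (J + 55)/(0 + M) = (55 + J)/M)
((-22632 - 9493) + 23738)*(2351 + S(18, 33)) = ((-22632 - 9493) + 23738)*(2351 + (55 + 18)/33) = (-32125 + 23738)*(2351 + (1/33)*73) = -8387*(2351 + 73/33) = -8387*77656/33 = -651300872/33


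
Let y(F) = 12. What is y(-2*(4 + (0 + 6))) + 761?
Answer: 773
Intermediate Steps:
y(-2*(4 + (0 + 6))) + 761 = 12 + 761 = 773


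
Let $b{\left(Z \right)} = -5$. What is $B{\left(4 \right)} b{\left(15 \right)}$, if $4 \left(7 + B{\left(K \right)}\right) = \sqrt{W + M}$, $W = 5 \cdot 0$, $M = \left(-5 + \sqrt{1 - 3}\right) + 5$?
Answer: $35 - \frac{5 \sqrt[4]{2} \sqrt{i}}{4} \approx 33.949 - 1.0511 i$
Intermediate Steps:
$M = i \sqrt{2}$ ($M = \left(-5 + \sqrt{-2}\right) + 5 = \left(-5 + i \sqrt{2}\right) + 5 = i \sqrt{2} \approx 1.4142 i$)
$W = 0$
$B{\left(K \right)} = -7 + \frac{\sqrt[4]{2} \sqrt{i}}{4}$ ($B{\left(K \right)} = -7 + \frac{\sqrt{0 + i \sqrt{2}}}{4} = -7 + \frac{\sqrt{i \sqrt{2}}}{4} = -7 + \frac{\sqrt[4]{2} \sqrt{i}}{4}$)
$B{\left(4 \right)} b{\left(15 \right)} = \left(-7 + \frac{\sqrt[4]{2} \sqrt{i}}{4}\right) \left(-5\right) = 35 - \frac{5 \sqrt[4]{2} \sqrt{i}}{4}$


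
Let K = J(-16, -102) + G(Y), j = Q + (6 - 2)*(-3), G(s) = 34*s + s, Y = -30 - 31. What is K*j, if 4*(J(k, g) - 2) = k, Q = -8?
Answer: 42740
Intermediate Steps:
Y = -61
J(k, g) = 2 + k/4
G(s) = 35*s
j = -20 (j = -8 + (6 - 2)*(-3) = -8 + 4*(-3) = -8 - 12 = -20)
K = -2137 (K = (2 + (¼)*(-16)) + 35*(-61) = (2 - 4) - 2135 = -2 - 2135 = -2137)
K*j = -2137*(-20) = 42740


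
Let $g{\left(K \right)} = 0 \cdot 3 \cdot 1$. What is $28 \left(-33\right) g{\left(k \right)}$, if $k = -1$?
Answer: $0$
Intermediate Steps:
$g{\left(K \right)} = 0$ ($g{\left(K \right)} = 0 \cdot 1 = 0$)
$28 \left(-33\right) g{\left(k \right)} = 28 \left(-33\right) 0 = \left(-924\right) 0 = 0$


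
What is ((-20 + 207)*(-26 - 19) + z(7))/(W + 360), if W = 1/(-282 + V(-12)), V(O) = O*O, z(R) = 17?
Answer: -1158924/49679 ≈ -23.328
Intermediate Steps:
V(O) = O²
W = -1/138 (W = 1/(-282 + (-12)²) = 1/(-282 + 144) = 1/(-138) = -1/138 ≈ -0.0072464)
((-20 + 207)*(-26 - 19) + z(7))/(W + 360) = ((-20 + 207)*(-26 - 19) + 17)/(-1/138 + 360) = (187*(-45) + 17)/(49679/138) = (-8415 + 17)*(138/49679) = -8398*138/49679 = -1158924/49679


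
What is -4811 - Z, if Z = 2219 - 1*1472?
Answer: -5558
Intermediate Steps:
Z = 747 (Z = 2219 - 1472 = 747)
-4811 - Z = -4811 - 1*747 = -4811 - 747 = -5558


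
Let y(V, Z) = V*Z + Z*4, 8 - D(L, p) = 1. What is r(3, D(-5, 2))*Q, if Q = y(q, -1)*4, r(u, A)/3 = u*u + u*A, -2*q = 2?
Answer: -1080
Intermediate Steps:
q = -1 (q = -1/2*2 = -1)
D(L, p) = 7 (D(L, p) = 8 - 1*1 = 8 - 1 = 7)
y(V, Z) = 4*Z + V*Z (y(V, Z) = V*Z + 4*Z = 4*Z + V*Z)
r(u, A) = 3*u**2 + 3*A*u (r(u, A) = 3*(u*u + u*A) = 3*(u**2 + A*u) = 3*u**2 + 3*A*u)
Q = -12 (Q = -(4 - 1)*4 = -1*3*4 = -3*4 = -12)
r(3, D(-5, 2))*Q = (3*3*(7 + 3))*(-12) = (3*3*10)*(-12) = 90*(-12) = -1080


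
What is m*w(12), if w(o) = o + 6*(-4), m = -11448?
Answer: 137376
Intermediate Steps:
w(o) = -24 + o (w(o) = o - 24 = -24 + o)
m*w(12) = -11448*(-24 + 12) = -11448*(-12) = 137376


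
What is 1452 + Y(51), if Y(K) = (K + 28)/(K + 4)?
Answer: 79939/55 ≈ 1453.4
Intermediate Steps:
Y(K) = (28 + K)/(4 + K)
1452 + Y(51) = 1452 + (28 + 51)/(4 + 51) = 1452 + 79/55 = 79939/55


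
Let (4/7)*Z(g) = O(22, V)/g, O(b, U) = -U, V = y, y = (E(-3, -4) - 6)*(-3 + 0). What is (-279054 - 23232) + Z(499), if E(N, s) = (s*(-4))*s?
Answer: -301682163/998 ≈ -3.0229e+5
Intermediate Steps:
E(N, s) = -4*s² (E(N, s) = (-4*s)*s = -4*s²)
y = 210 (y = (-4*(-4)² - 6)*(-3 + 0) = (-4*16 - 6)*(-3) = (-64 - 6)*(-3) = -70*(-3) = 210)
V = 210
Z(g) = -735/(2*g) (Z(g) = 7*((-1*210)/g)/4 = 7*(-210/g)/4 = -735/(2*g))
(-279054 - 23232) + Z(499) = (-279054 - 23232) - 735/2/499 = -302286 - 735/2*1/499 = -302286 - 735/998 = -301682163/998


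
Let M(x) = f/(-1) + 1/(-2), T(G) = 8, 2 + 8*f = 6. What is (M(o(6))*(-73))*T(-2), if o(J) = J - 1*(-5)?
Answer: 584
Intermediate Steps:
o(J) = 5 + J (o(J) = J + 5 = 5 + J)
f = ½ (f = -¼ + (⅛)*6 = -¼ + ¾ = ½ ≈ 0.50000)
M(x) = -1 (M(x) = (½)/(-1) + 1/(-2) = (½)*(-1) + 1*(-½) = -½ - ½ = -1)
(M(o(6))*(-73))*T(-2) = -1*(-73)*8 = 73*8 = 584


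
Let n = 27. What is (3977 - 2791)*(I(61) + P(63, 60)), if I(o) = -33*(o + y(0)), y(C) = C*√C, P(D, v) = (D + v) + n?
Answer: -2209518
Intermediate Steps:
P(D, v) = 27 + D + v (P(D, v) = (D + v) + 27 = 27 + D + v)
y(C) = C^(3/2)
I(o) = -33*o (I(o) = -33*(o + 0^(3/2)) = -33*(o + 0) = -33*o)
(3977 - 2791)*(I(61) + P(63, 60)) = (3977 - 2791)*(-33*61 + (27 + 63 + 60)) = 1186*(-2013 + 150) = 1186*(-1863) = -2209518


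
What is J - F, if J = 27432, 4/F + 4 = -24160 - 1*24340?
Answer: 332640433/12126 ≈ 27432.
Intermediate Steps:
F = -1/12126 (F = 4/(-4 + (-24160 - 1*24340)) = 4/(-4 + (-24160 - 24340)) = 4/(-4 - 48500) = 4/(-48504) = 4*(-1/48504) = -1/12126 ≈ -8.2467e-5)
J - F = 27432 - 1*(-1/12126) = 27432 + 1/12126 = 332640433/12126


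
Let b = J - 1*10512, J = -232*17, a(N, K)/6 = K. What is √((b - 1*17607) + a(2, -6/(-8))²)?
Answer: I*√128171/2 ≈ 179.0*I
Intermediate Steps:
a(N, K) = 6*K
J = -3944
b = -14456 (b = -3944 - 1*10512 = -3944 - 10512 = -14456)
√((b - 1*17607) + a(2, -6/(-8))²) = √((-14456 - 1*17607) + (6*(-6/(-8)))²) = √((-14456 - 17607) + (6*(-6*(-⅛)))²) = √(-32063 + (6*(¾))²) = √(-32063 + (9/2)²) = √(-32063 + 81/4) = √(-128171/4) = I*√128171/2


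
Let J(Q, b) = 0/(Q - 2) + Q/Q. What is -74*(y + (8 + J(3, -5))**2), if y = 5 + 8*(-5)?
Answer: -3404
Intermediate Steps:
y = -35 (y = 5 - 40 = -35)
J(Q, b) = 1 (J(Q, b) = 0/(-2 + Q) + 1 = 0 + 1 = 1)
-74*(y + (8 + J(3, -5))**2) = -74*(-35 + (8 + 1)**2) = -74*(-35 + 9**2) = -74*(-35 + 81) = -74*46 = -3404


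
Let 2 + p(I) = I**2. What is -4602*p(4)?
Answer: -64428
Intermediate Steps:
p(I) = -2 + I**2
-4602*p(4) = -4602*(-2 + 4**2) = -4602*(-2 + 16) = -4602*14 = -64428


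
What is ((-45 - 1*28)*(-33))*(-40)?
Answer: -96360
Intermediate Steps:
((-45 - 1*28)*(-33))*(-40) = ((-45 - 28)*(-33))*(-40) = -73*(-33)*(-40) = 2409*(-40) = -96360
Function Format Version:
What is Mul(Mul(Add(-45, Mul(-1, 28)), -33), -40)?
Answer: -96360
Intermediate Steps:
Mul(Mul(Add(-45, Mul(-1, 28)), -33), -40) = Mul(Mul(Add(-45, -28), -33), -40) = Mul(Mul(-73, -33), -40) = Mul(2409, -40) = -96360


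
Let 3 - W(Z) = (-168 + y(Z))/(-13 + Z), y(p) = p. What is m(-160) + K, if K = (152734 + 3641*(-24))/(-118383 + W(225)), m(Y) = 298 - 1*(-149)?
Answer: 11204333599/25096617 ≈ 446.45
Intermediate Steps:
W(Z) = 3 - (-168 + Z)/(-13 + Z)
m(Y) = 447 (m(Y) = 298 + 149 = 447)
K = -13854200/25096617 (K = (152734 + 3641*(-24))/(-118383 + (129 + 2*225)/(-13 + 225)) = (152734 - 87384)/(-118383 + (129 + 450)/212) = 65350/(-118383 + (1/212)*579) = 65350/(-118383 + 579/212) = 65350/(-25096617/212) = 65350*(-212/25096617) = -13854200/25096617 ≈ -0.55203)
m(-160) + K = 447 - 13854200/25096617 = 11204333599/25096617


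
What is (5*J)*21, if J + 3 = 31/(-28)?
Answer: -1725/4 ≈ -431.25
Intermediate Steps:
J = -115/28 (J = -3 + 31/(-28) = -3 + 31*(-1/28) = -3 - 31/28 = -115/28 ≈ -4.1071)
(5*J)*21 = (5*(-115/28))*21 = -575/28*21 = -1725/4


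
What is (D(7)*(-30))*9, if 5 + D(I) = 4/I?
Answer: 8370/7 ≈ 1195.7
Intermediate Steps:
D(I) = -5 + 4/I
(D(7)*(-30))*9 = ((-5 + 4/7)*(-30))*9 = -31/7*(-30)*9 = (930/7)*9 = 8370/7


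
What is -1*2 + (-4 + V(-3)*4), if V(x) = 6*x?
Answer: -78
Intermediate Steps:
-1*2 + (-4 + V(-3)*4) = -1*2 + (-4 + (6*(-3))*4) = -2 + (-4 - 18*4) = -2 + (-4 - 72) = -2 - 76 = -78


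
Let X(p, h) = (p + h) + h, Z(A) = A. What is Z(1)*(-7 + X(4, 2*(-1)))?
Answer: -7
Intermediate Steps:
X(p, h) = p + 2*h (X(p, h) = (h + p) + h = p + 2*h)
Z(1)*(-7 + X(4, 2*(-1))) = 1*(-7 + (4 + 2*(2*(-1)))) = 1*(-7 + (4 + 2*(-2))) = 1*(-7 + (4 - 4)) = 1*(-7 + 0) = 1*(-7) = -7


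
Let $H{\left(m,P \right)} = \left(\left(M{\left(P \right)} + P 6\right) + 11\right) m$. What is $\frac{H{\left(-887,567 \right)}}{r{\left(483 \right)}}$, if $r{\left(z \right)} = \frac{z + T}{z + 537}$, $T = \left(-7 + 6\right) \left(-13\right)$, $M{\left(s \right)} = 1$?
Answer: $- \frac{386097795}{62} \approx -6.2274 \cdot 10^{6}$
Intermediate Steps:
$H{\left(m,P \right)} = m \left(12 + 6 P\right)$ ($H{\left(m,P \right)} = \left(\left(1 + P 6\right) + 11\right) m = \left(\left(1 + 6 P\right) + 11\right) m = \left(12 + 6 P\right) m = m \left(12 + 6 P\right)$)
$T = 13$ ($T = \left(-1\right) \left(-13\right) = 13$)
$r{\left(z \right)} = \frac{13 + z}{537 + z}$ ($r{\left(z \right)} = \frac{z + 13}{z + 537} = \frac{13 + z}{537 + z}$)
$\frac{H{\left(-887,567 \right)}}{r{\left(483 \right)}} = \frac{6 \left(-887\right) \left(2 + 567\right)}{\frac{1}{537 + 483} \left(13 + 483\right)} = \frac{6 \left(-887\right) 569}{\frac{1}{1020} \cdot 496} = - \frac{3028218}{\frac{1}{1020} \cdot 496} = - \frac{3028218}{\frac{124}{255}} = \left(-3028218\right) \frac{255}{124} = - \frac{386097795}{62}$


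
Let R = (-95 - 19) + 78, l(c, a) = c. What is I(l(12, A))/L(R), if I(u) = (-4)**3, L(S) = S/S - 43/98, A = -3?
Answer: -6272/55 ≈ -114.04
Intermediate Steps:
R = -36 (R = -114 + 78 = -36)
L(S) = 55/98 (L(S) = 1 - 43*1/98 = 1 - 43/98 = 55/98)
I(u) = -64
I(l(12, A))/L(R) = -64/55/98 = -64*98/55 = -6272/55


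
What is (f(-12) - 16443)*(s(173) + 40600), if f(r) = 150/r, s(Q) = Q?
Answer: -1341880203/2 ≈ -6.7094e+8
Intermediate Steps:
(f(-12) - 16443)*(s(173) + 40600) = (150/(-12) - 16443)*(173 + 40600) = (150*(-1/12) - 16443)*40773 = (-25/2 - 16443)*40773 = -32911/2*40773 = -1341880203/2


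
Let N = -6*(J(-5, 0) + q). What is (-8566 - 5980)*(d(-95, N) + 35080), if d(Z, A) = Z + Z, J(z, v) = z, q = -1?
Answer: -507509940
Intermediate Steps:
N = 36 (N = -6*(-5 - 1) = -6*(-6) = 36)
d(Z, A) = 2*Z
(-8566 - 5980)*(d(-95, N) + 35080) = (-8566 - 5980)*(2*(-95) + 35080) = -14546*(-190 + 35080) = -14546*34890 = -507509940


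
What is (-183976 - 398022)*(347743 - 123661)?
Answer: -130415275836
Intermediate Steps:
(-183976 - 398022)*(347743 - 123661) = -581998*224082 = -130415275836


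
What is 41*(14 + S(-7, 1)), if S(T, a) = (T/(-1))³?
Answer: 14637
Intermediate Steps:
S(T, a) = -T³ (S(T, a) = (T*(-1))³ = (-T)³ = -T³)
41*(14 + S(-7, 1)) = 41*(14 - 1*(-7)³) = 41*(14 - 1*(-343)) = 41*(14 + 343) = 41*357 = 14637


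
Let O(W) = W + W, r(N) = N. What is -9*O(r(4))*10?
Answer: -720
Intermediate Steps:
O(W) = 2*W
-9*O(r(4))*10 = -18*4*10 = -9*8*10 = -72*10 = -720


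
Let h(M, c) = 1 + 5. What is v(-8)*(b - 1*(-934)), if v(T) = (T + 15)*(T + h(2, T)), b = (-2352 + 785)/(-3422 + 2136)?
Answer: -8418837/643 ≈ -13093.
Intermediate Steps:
h(M, c) = 6
b = 1567/1286 (b = -1567/(-1286) = -1567*(-1/1286) = 1567/1286 ≈ 1.2185)
v(T) = (6 + T)*(15 + T) (v(T) = (T + 15)*(T + 6) = (15 + T)*(6 + T) = (6 + T)*(15 + T))
v(-8)*(b - 1*(-934)) = (90 + (-8)**2 + 21*(-8))*(1567/1286 - 1*(-934)) = (90 + 64 - 168)*(1567/1286 + 934) = -14*1202691/1286 = -8418837/643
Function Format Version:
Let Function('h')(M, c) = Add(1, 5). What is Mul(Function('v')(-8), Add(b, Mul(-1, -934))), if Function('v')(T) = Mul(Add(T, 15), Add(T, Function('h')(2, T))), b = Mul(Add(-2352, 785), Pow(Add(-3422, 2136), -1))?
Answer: Rational(-8418837, 643) ≈ -13093.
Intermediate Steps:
Function('h')(M, c) = 6
b = Rational(1567, 1286) (b = Mul(-1567, Pow(-1286, -1)) = Mul(-1567, Rational(-1, 1286)) = Rational(1567, 1286) ≈ 1.2185)
Function('v')(T) = Mul(Add(6, T), Add(15, T)) (Function('v')(T) = Mul(Add(T, 15), Add(T, 6)) = Mul(Add(15, T), Add(6, T)) = Mul(Add(6, T), Add(15, T)))
Mul(Function('v')(-8), Add(b, Mul(-1, -934))) = Mul(Add(90, Pow(-8, 2), Mul(21, -8)), Add(Rational(1567, 1286), Mul(-1, -934))) = Mul(Add(90, 64, -168), Add(Rational(1567, 1286), 934)) = Mul(-14, Rational(1202691, 1286)) = Rational(-8418837, 643)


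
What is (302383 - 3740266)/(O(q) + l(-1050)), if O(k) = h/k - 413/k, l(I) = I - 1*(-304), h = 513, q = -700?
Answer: 8021727/1741 ≈ 4607.5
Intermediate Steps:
l(I) = 304 + I (l(I) = I + 304 = 304 + I)
O(k) = 100/k (O(k) = 513/k - 413/k = 100/k)
(302383 - 3740266)/(O(q) + l(-1050)) = (302383 - 3740266)/(100/(-700) + (304 - 1050)) = -3437883/(100*(-1/700) - 746) = -3437883/(-1/7 - 746) = -3437883/(-5223/7) = -3437883*(-7/5223) = 8021727/1741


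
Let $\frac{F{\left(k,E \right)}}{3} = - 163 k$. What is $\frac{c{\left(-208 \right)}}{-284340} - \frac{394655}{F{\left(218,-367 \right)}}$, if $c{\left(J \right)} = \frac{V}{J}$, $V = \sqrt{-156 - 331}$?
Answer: $\frac{394655}{106602} + \frac{i \sqrt{487}}{59142720} \approx 3.7021 + 3.7313 \cdot 10^{-7} i$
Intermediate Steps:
$F{\left(k,E \right)} = - 489 k$ ($F{\left(k,E \right)} = 3 \left(- 163 k\right) = - 489 k$)
$V = i \sqrt{487}$ ($V = \sqrt{-487} = i \sqrt{487} \approx 22.068 i$)
$c{\left(J \right)} = \frac{i \sqrt{487}}{J}$
$\frac{c{\left(-208 \right)}}{-284340} - \frac{394655}{F{\left(218,-367 \right)}} = \frac{i \sqrt{487} \frac{1}{-208}}{-284340} - \frac{394655}{\left(-489\right) 218} = i \sqrt{487} \left(- \frac{1}{208}\right) \left(- \frac{1}{284340}\right) - \frac{394655}{-106602} = - \frac{i \sqrt{487}}{208} \left(- \frac{1}{284340}\right) - - \frac{394655}{106602} = \frac{i \sqrt{487}}{59142720} + \frac{394655}{106602} = \frac{394655}{106602} + \frac{i \sqrt{487}}{59142720}$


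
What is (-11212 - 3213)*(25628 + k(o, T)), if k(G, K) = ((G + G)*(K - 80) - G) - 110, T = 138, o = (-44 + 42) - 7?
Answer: -353167275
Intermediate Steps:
o = -9 (o = -2 - 7 = -9)
k(G, K) = -110 - G + 2*G*(-80 + K) (k(G, K) = ((2*G)*(-80 + K) - G) - 110 = (2*G*(-80 + K) - G) - 110 = (-G + 2*G*(-80 + K)) - 110 = -110 - G + 2*G*(-80 + K))
(-11212 - 3213)*(25628 + k(o, T)) = (-11212 - 3213)*(25628 + (-110 - 161*(-9) + 2*(-9)*138)) = -14425*(25628 + (-110 + 1449 - 2484)) = -14425*(25628 - 1145) = -14425*24483 = -353167275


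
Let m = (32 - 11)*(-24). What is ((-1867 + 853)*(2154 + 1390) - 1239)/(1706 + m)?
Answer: -3594855/1202 ≈ -2990.7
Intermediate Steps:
m = -504 (m = 21*(-24) = -504)
((-1867 + 853)*(2154 + 1390) - 1239)/(1706 + m) = ((-1867 + 853)*(2154 + 1390) - 1239)/(1706 - 504) = (-1014*3544 - 1239)/1202 = (-3593616 - 1239)*(1/1202) = -3594855*1/1202 = -3594855/1202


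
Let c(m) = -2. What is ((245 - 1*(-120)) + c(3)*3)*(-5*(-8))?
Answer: 14360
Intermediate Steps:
((245 - 1*(-120)) + c(3)*3)*(-5*(-8)) = ((245 - 1*(-120)) - 2*3)*(-5*(-8)) = ((245 + 120) - 6)*40 = (365 - 6)*40 = 359*40 = 14360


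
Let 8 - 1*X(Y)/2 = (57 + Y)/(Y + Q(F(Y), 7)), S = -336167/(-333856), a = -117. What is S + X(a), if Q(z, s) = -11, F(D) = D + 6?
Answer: 5364873/333856 ≈ 16.069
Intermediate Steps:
F(D) = 6 + D
S = 336167/333856 (S = -336167*(-1/333856) = 336167/333856 ≈ 1.0069)
X(Y) = 16 - 2*(57 + Y)/(-11 + Y) (X(Y) = 16 - 2*(57 + Y)/(Y - 11) = 16 - 2*(57 + Y)/(-11 + Y))
S + X(a) = 336167/333856 + 2*(-145 + 7*(-117))/(-11 - 117) = 336167/333856 + 2*(-145 - 819)/(-128) = 336167/333856 + 2*(-1/128)*(-964) = 336167/333856 + 241/16 = 5364873/333856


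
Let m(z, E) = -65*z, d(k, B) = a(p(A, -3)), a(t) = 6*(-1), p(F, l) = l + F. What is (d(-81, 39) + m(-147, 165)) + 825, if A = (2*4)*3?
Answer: 10374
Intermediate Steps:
A = 24 (A = 8*3 = 24)
p(F, l) = F + l
a(t) = -6
d(k, B) = -6
(d(-81, 39) + m(-147, 165)) + 825 = (-6 - 65*(-147)) + 825 = (-6 + 9555) + 825 = 9549 + 825 = 10374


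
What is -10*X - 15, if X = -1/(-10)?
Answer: -16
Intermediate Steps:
X = 1/10 (X = -1*(-1/10) = 1/10 ≈ 0.10000)
-10*X - 15 = -10*1/10 - 15 = -1 - 15 = -16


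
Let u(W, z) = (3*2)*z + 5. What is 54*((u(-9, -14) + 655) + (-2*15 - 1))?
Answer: 29430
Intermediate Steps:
u(W, z) = 5 + 6*z (u(W, z) = 6*z + 5 = 5 + 6*z)
54*((u(-9, -14) + 655) + (-2*15 - 1)) = 54*(((5 + 6*(-14)) + 655) + (-2*15 - 1)) = 54*(((5 - 84) + 655) + (-30 - 1)) = 54*((-79 + 655) - 31) = 54*(576 - 31) = 54*545 = 29430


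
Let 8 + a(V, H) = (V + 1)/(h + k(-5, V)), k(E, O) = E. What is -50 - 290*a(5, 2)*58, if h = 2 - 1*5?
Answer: 147125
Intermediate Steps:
h = -3 (h = 2 - 5 = -3)
a(V, H) = -65/8 - V/8 (a(V, H) = -8 + (V + 1)/(-3 - 5) = -8 + (1 + V)/(-8) = -8 + (1 + V)*(-⅛) = -8 + (-⅛ - V/8) = -65/8 - V/8)
-50 - 290*a(5, 2)*58 = -50 - 290*(-65/8 - ⅛*5)*58 = -50 - 290*(-65/8 - 5/8)*58 = -50 - (-5075)*58/2 = -50 - 290*(-1015/2) = -50 + 147175 = 147125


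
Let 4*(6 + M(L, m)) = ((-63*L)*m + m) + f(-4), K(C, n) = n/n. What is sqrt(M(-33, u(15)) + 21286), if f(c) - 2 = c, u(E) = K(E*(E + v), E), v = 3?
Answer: sqrt(87198)/2 ≈ 147.65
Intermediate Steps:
K(C, n) = 1
u(E) = 1
f(c) = 2 + c
M(L, m) = -13/2 + m/4 - 63*L*m/4 (M(L, m) = -6 + (((-63*L)*m + m) + (2 - 4))/4 = -6 + ((-63*L*m + m) - 2)/4 = -6 + ((m - 63*L*m) - 2)/4 = -6 + (-2 + m - 63*L*m)/4 = -6 + (-1/2 + m/4 - 63*L*m/4) = -13/2 + m/4 - 63*L*m/4)
sqrt(M(-33, u(15)) + 21286) = sqrt((-13/2 + (1/4)*1 - 63/4*(-33)*1) + 21286) = sqrt((-13/2 + 1/4 + 2079/4) + 21286) = sqrt(1027/2 + 21286) = sqrt(43599/2) = sqrt(87198)/2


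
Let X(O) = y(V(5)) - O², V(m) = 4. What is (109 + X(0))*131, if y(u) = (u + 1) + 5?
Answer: 15589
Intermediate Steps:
y(u) = 6 + u (y(u) = (1 + u) + 5 = 6 + u)
X(O) = 10 - O² (X(O) = (6 + 4) - O² = 10 - O²)
(109 + X(0))*131 = (109 + (10 - 1*0²))*131 = (109 + (10 - 1*0))*131 = (109 + (10 + 0))*131 = (109 + 10)*131 = 119*131 = 15589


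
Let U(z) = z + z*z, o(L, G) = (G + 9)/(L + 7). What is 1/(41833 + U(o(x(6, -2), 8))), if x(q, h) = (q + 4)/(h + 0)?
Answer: 4/167655 ≈ 2.3859e-5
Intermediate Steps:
x(q, h) = (4 + q)/h
o(L, G) = (9 + G)/(7 + L)
U(z) = z + z**2
1/(41833 + U(o(x(6, -2), 8))) = 1/(41833 + ((9 + 8)/(7 + (4 + 6)/(-2)))*(1 + (9 + 8)/(7 + (4 + 6)/(-2)))) = 1/(41833 + (17/(7 - 1/2*10))*(1 + 17/(7 - 1/2*10))) = 1/(41833 + (17/(7 - 5))*(1 + 17/(7 - 5))) = 1/(41833 + (17/2)*(1 + 17/2)) = 1/(41833 + ((1/2)*17)*(1 + (1/2)*17)) = 1/(41833 + 17*(1 + 17/2)/2) = 1/(41833 + (17/2)*(19/2)) = 1/(41833 + 323/4) = 1/(167655/4) = 4/167655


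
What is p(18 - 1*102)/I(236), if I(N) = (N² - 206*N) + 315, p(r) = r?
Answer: -28/2465 ≈ -0.011359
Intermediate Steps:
I(N) = 315 + N² - 206*N
p(18 - 1*102)/I(236) = (18 - 1*102)/(315 + 236² - 206*236) = (18 - 102)/(315 + 55696 - 48616) = -84/7395 = -84*1/7395 = -28/2465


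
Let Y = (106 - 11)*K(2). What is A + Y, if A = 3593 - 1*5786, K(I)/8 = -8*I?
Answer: -14353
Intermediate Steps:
K(I) = -64*I (K(I) = 8*(-8*I) = -64*I)
A = -2193 (A = 3593 - 5786 = -2193)
Y = -12160 (Y = (106 - 11)*(-64*2) = 95*(-128) = -12160)
A + Y = -2193 - 12160 = -14353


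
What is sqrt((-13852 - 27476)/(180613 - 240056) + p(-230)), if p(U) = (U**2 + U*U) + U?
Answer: 3*sqrt(41447878983026)/59443 ≈ 324.92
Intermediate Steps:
p(U) = U + 2*U**2 (p(U) = (U**2 + U**2) + U = 2*U**2 + U = U + 2*U**2)
sqrt((-13852 - 27476)/(180613 - 240056) + p(-230)) = sqrt((-13852 - 27476)/(180613 - 240056) - 230*(1 + 2*(-230))) = sqrt(-41328/(-59443) - 230*(1 - 460)) = sqrt(-41328*(-1/59443) - 230*(-459)) = sqrt(41328/59443 + 105570) = sqrt(6275438838/59443) = 3*sqrt(41447878983026)/59443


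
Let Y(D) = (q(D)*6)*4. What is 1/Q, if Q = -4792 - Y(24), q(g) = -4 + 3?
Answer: -1/4768 ≈ -0.00020973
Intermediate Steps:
q(g) = -1
Y(D) = -24 (Y(D) = -1*6*4 = -6*4 = -24)
Q = -4768 (Q = -4792 - 1*(-24) = -4792 + 24 = -4768)
1/Q = 1/(-4768) = -1/4768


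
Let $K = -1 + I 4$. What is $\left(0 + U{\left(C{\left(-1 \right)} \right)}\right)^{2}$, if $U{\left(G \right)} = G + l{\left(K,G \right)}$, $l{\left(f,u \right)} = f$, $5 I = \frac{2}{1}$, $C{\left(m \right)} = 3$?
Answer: $\frac{324}{25} \approx 12.96$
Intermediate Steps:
$I = \frac{2}{5}$ ($I = \frac{2 \cdot 1^{-1}}{5} = \frac{2 \cdot 1}{5} = \frac{1}{5} \cdot 2 = \frac{2}{5} \approx 0.4$)
$K = \frac{3}{5}$ ($K = -1 + \frac{2}{5} \cdot 4 = -1 + \frac{8}{5} = \frac{3}{5} \approx 0.6$)
$U{\left(G \right)} = \frac{3}{5} + G$ ($U{\left(G \right)} = G + \frac{3}{5} = \frac{3}{5} + G$)
$\left(0 + U{\left(C{\left(-1 \right)} \right)}\right)^{2} = \left(0 + \left(\frac{3}{5} + 3\right)\right)^{2} = \left(0 + \frac{18}{5}\right)^{2} = \left(\frac{18}{5}\right)^{2} = \frac{324}{25}$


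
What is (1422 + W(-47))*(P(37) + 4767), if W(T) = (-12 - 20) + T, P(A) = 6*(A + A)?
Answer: 6998373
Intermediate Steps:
P(A) = 12*A (P(A) = 6*(2*A) = 12*A)
W(T) = -32 + T
(1422 + W(-47))*(P(37) + 4767) = (1422 + (-32 - 47))*(12*37 + 4767) = (1422 - 79)*(444 + 4767) = 1343*5211 = 6998373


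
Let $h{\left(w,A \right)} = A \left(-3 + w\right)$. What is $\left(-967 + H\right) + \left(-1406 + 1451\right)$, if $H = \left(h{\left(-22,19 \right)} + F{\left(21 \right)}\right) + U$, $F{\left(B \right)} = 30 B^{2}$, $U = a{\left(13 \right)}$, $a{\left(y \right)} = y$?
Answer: $11846$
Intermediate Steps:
$U = 13$
$H = 12768$ ($H = \left(19 \left(-3 - 22\right) + 30 \cdot 21^{2}\right) + 13 = \left(19 \left(-25\right) + 30 \cdot 441\right) + 13 = \left(-475 + 13230\right) + 13 = 12755 + 13 = 12768$)
$\left(-967 + H\right) + \left(-1406 + 1451\right) = \left(-967 + 12768\right) + \left(-1406 + 1451\right) = 11801 + 45 = 11846$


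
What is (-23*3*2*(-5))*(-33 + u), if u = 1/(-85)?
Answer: -387228/17 ≈ -22778.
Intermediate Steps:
u = -1/85 ≈ -0.011765
(-23*3*2*(-5))*(-33 + u) = (-23*3*2*(-5))*(-33 - 1/85) = -138*(-5)*(-2806/85) = -23*(-30)*(-2806/85) = 690*(-2806/85) = -387228/17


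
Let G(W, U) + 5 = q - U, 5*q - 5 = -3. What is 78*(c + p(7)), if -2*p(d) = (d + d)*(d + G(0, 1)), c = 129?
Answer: 46488/5 ≈ 9297.6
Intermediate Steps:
q = ⅖ (q = 1 + (⅕)*(-3) = 1 - ⅗ = ⅖ ≈ 0.40000)
G(W, U) = -23/5 - U (G(W, U) = -5 + (⅖ - U) = -23/5 - U)
p(d) = -d*(-28/5 + d) (p(d) = -(d + d)*(d + (-23/5 - 1*1))/2 = -2*d*(d + (-23/5 - 1))/2 = -2*d*(d - 28/5)/2 = -2*d*(-28/5 + d)/2 = -d*(-28/5 + d))
78*(c + p(7)) = 78*(129 + (⅕)*7*(28 - 5*7)) = 78*(129 + (⅕)*7*(28 - 35)) = 78*(129 + (⅕)*7*(-7)) = 78*(129 - 49/5) = 78*(596/5) = 46488/5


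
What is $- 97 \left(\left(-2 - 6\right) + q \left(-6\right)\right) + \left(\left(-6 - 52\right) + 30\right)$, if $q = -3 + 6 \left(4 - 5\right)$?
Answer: $-4490$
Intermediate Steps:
$q = -9$ ($q = -3 + 6 \left(-1\right) = -3 - 6 = -9$)
$- 97 \left(\left(-2 - 6\right) + q \left(-6\right)\right) + \left(\left(-6 - 52\right) + 30\right) = - 97 \left(\left(-2 - 6\right) - -54\right) + \left(\left(-6 - 52\right) + 30\right) = - 97 \left(\left(-2 - 6\right) + 54\right) + \left(-58 + 30\right) = - 97 \left(-8 + 54\right) - 28 = \left(-97\right) 46 - 28 = -4462 - 28 = -4490$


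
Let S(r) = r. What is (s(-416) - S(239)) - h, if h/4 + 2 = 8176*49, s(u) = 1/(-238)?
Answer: -381449027/238 ≈ -1.6027e+6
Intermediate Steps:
s(u) = -1/238
h = 1602488 (h = -8 + 4*(8176*49) = -8 + 4*400624 = -8 + 1602496 = 1602488)
(s(-416) - S(239)) - h = (-1/238 - 1*239) - 1*1602488 = (-1/238 - 239) - 1602488 = -56883/238 - 1602488 = -381449027/238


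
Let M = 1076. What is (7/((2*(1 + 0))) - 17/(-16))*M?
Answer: 19637/4 ≈ 4909.3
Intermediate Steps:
(7/((2*(1 + 0))) - 17/(-16))*M = (7/((2*(1 + 0))) - 17/(-16))*1076 = (7/((2*1)) - 17*(-1/16))*1076 = (7/2 + 17/16)*1076 = (73/16)*1076 = 19637/4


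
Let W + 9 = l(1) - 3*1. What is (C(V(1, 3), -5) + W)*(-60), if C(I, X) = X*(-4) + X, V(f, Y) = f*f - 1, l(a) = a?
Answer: -240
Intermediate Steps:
V(f, Y) = -1 + f² (V(f, Y) = f² - 1 = -1 + f²)
W = -11 (W = -9 + (1 - 3*1) = -9 + (1 - 3) = -9 - 2 = -11)
C(I, X) = -3*X (C(I, X) = -4*X + X = -3*X)
(C(V(1, 3), -5) + W)*(-60) = (-3*(-5) - 11)*(-60) = (15 - 11)*(-60) = 4*(-60) = -240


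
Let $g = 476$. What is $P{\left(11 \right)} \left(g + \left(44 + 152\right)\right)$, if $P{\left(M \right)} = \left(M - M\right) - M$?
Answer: $-7392$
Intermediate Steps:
$P{\left(M \right)} = - M$ ($P{\left(M \right)} = 0 - M = - M$)
$P{\left(11 \right)} \left(g + \left(44 + 152\right)\right) = \left(-1\right) 11 \left(476 + \left(44 + 152\right)\right) = - 11 \left(476 + 196\right) = \left(-11\right) 672 = -7392$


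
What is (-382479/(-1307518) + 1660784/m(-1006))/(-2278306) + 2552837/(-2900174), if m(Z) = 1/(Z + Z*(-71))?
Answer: -7153138953891318029121/139345226390570716 ≈ -51334.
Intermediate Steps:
m(Z) = -1/(70*Z) (m(Z) = 1/(Z - 71*Z) = 1/(-70*Z) = -1/(70*Z))
(-382479/(-1307518) + 1660784/m(-1006))/(-2278306) + 2552837/(-2900174) = (-382479/(-1307518) + 1660784/((-1/70/(-1006))))/(-2278306) + 2552837/(-2900174) = (-382479*(-1/1307518) + 1660784/((-1/70*(-1/1006))))*(-1/2278306) + 2552837*(-1/2900174) = (382479/1307518 + 1660784/(1/70420))*(-1/2278306) - 2552837/2900174 = (382479/1307518 + 1660784*70420)*(-1/2278306) - 2552837/2900174 = (382479/1307518 + 116952409280)*(-1/2278306) - 2552837/2900174 = (152917380277349519/1307518)*(-1/2278306) - 2552837/2900174 = -152917380277349519/2978926104508 - 2552837/2900174 = -7153138953891318029121/139345226390570716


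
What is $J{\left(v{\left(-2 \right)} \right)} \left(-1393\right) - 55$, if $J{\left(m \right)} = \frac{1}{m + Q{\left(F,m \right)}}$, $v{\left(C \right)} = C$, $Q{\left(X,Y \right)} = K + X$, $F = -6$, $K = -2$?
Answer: $\frac{843}{10} \approx 84.3$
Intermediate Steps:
$Q{\left(X,Y \right)} = -2 + X$
$J{\left(m \right)} = \frac{1}{-8 + m}$ ($J{\left(m \right)} = \frac{1}{m - 8} = \frac{1}{-8 + m}$)
$J{\left(v{\left(-2 \right)} \right)} \left(-1393\right) - 55 = \frac{1}{-8 - 2} \left(-1393\right) - 55 = \frac{1}{-10} \left(-1393\right) - 55 = \left(- \frac{1}{10}\right) \left(-1393\right) - 55 = \frac{1393}{10} - 55 = \frac{843}{10}$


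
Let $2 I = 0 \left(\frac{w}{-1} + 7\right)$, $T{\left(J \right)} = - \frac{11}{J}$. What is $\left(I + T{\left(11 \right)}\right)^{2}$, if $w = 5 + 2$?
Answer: $1$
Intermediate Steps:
$w = 7$
$I = 0$ ($I = \frac{0 \left(\frac{7}{-1} + 7\right)}{2} = \frac{0 \left(7 \left(-1\right) + 7\right)}{2} = \frac{0 \left(-7 + 7\right)}{2} = \frac{0 \cdot 0}{2} = \frac{1}{2} \cdot 0 = 0$)
$\left(I + T{\left(11 \right)}\right)^{2} = \left(0 - \frac{11}{11}\right)^{2} = \left(0 - 1\right)^{2} = \left(-1\right)^{2} = 1$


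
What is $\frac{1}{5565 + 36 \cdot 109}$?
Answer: $\frac{1}{9489} \approx 0.00010539$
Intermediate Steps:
$\frac{1}{5565 + 36 \cdot 109} = \frac{1}{5565 + 3924} = \frac{1}{9489}$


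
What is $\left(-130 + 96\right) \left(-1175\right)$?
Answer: $39950$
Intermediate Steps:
$\left(-130 + 96\right) \left(-1175\right) = \left(-34\right) \left(-1175\right) = 39950$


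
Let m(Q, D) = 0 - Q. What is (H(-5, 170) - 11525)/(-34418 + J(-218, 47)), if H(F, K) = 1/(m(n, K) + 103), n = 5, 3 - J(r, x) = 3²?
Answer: 1129449/3373552 ≈ 0.33479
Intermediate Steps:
J(r, x) = -6 (J(r, x) = 3 - 1*3² = 3 - 1*9 = 3 - 9 = -6)
m(Q, D) = -Q
H(F, K) = 1/98 (H(F, K) = 1/(-1*5 + 103) = 1/(-5 + 103) = 1/98)
(H(-5, 170) - 11525)/(-34418 + J(-218, 47)) = (1/98 - 11525)/(-34418 - 6) = -1129449/98/(-34424) = -1129449/98*(-1/34424) = 1129449/3373552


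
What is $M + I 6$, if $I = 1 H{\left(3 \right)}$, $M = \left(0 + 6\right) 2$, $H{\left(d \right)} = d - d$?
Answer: $12$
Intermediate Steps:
$H{\left(d \right)} = 0$
$M = 12$ ($M = 6 \cdot 2 = 12$)
$I = 0$ ($I = 1 \cdot 0 = 0$)
$M + I 6 = 12 + 0 \cdot 6 = 12 + 0 = 12$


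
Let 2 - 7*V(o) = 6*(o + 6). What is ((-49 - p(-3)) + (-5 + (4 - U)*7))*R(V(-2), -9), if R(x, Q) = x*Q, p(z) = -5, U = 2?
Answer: -990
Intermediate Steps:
V(o) = -34/7 - 6*o/7 (V(o) = 2/7 - 6*(o + 6)/7 = 2/7 - 6*(6 + o)/7 = 2/7 - (36 + 6*o)/7 = 2/7 + (-36/7 - 6*o/7) = -34/7 - 6*o/7)
R(x, Q) = Q*x
((-49 - p(-3)) + (-5 + (4 - U)*7))*R(V(-2), -9) = ((-49 - 1*(-5)) + (-5 + (4 - 1*2)*7))*(-9*(-34/7 - 6/7*(-2))) = ((-49 + 5) + (-5 + (4 - 2)*7))*(-9*(-34/7 + 12/7)) = (-44 + (-5 + 2*7))*(-9*(-22/7)) = (-44 + (-5 + 14))*(198/7) = (-44 + 9)*(198/7) = -35*198/7 = -990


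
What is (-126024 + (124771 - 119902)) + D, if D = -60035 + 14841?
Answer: -166349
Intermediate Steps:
D = -45194
(-126024 + (124771 - 119902)) + D = (-126024 + (124771 - 119902)) - 45194 = (-126024 + 4869) - 45194 = -121155 - 45194 = -166349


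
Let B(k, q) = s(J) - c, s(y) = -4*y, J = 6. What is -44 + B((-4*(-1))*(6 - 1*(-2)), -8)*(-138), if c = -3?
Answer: 2854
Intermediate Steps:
B(k, q) = -21 (B(k, q) = -4*6 - 1*(-3) = -24 + 3 = -21)
-44 + B((-4*(-1))*(6 - 1*(-2)), -8)*(-138) = -44 - 21*(-138) = -44 + 2898 = 2854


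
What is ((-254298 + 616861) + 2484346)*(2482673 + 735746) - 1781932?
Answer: 9162544234939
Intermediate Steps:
((-254298 + 616861) + 2484346)*(2482673 + 735746) - 1781932 = (362563 + 2484346)*3218419 - 1781932 = 2846909*3218419 - 1781932 = 9162546016871 - 1781932 = 9162544234939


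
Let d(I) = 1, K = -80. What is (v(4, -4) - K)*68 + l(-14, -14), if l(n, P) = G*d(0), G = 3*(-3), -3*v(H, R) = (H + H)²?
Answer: 11941/3 ≈ 3980.3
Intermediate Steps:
v(H, R) = -4*H²/3 (v(H, R) = -(H + H)²/3 = -4*H²/3)
G = -9
l(n, P) = -9 (l(n, P) = -9*1 = -9)
(v(4, -4) - K)*68 + l(-14, -14) = (-4/3*4² - 1*(-80))*68 - 9 = (-4/3*16 + 80)*68 - 9 = (-64/3 + 80)*68 - 9 = (176/3)*68 - 9 = 11968/3 - 9 = 11941/3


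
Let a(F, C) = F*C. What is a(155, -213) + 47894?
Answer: 14879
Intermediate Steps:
a(F, C) = C*F
a(155, -213) + 47894 = -213*155 + 47894 = -33015 + 47894 = 14879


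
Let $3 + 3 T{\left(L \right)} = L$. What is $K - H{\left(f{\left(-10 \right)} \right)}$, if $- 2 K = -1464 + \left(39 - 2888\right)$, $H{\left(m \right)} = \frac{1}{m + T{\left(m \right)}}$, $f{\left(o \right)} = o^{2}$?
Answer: $\frac{1712255}{794} \approx 2156.5$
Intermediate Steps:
$T{\left(L \right)} = -1 + \frac{L}{3}$
$H{\left(m \right)} = \frac{1}{-1 + \frac{4 m}{3}}$ ($H{\left(m \right)} = \frac{1}{m + \left(-1 + \frac{m}{3}\right)} = \frac{1}{-1 + \frac{4 m}{3}}$)
$K = \frac{4313}{2}$ ($K = - \frac{-1464 + \left(39 - 2888\right)}{2} = - \frac{-1464 - 2849}{2} = \left(- \frac{1}{2}\right) \left(-4313\right) = \frac{4313}{2} \approx 2156.5$)
$K - H{\left(f{\left(-10 \right)} \right)} = \frac{4313}{2} - \frac{3}{-3 + 4 \left(-10\right)^{2}} = \frac{4313}{2} - \frac{3}{-3 + 4 \cdot 100} = \frac{4313}{2} - \frac{3}{-3 + 400} = \frac{4313}{2} - \frac{3}{397} = \frac{1712255}{794}$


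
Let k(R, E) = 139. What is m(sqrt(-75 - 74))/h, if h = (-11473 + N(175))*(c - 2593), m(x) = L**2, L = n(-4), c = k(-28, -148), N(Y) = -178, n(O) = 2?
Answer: 2/14295777 ≈ 1.3990e-7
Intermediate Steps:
c = 139
L = 2
m(x) = 4 (m(x) = 2**2 = 4)
h = 28591554 (h = (-11473 - 178)*(139 - 2593) = -11651*(-2454) = 28591554)
m(sqrt(-75 - 74))/h = 4/28591554 = 4*(1/28591554) = 2/14295777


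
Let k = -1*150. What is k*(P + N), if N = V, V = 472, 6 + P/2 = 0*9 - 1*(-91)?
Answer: -96300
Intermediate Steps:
P = 170 (P = -12 + 2*(0*9 - 1*(-91)) = -12 + 2*(0 + 91) = -12 + 2*91 = -12 + 182 = 170)
k = -150
N = 472
k*(P + N) = -150*(170 + 472) = -150*642 = -96300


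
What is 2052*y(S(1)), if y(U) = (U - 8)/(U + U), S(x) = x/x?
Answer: -7182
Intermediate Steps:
S(x) = 1
y(U) = (-8 + U)/(2*U) (y(U) = (-8 + U)/((2*U)) = (-8 + U)*(1/(2*U)) = (-8 + U)/(2*U))
2052*y(S(1)) = 2052*((1/2)*(-8 + 1)/1) = 2052*((1/2)*1*(-7)) = 2052*(-7/2) = -7182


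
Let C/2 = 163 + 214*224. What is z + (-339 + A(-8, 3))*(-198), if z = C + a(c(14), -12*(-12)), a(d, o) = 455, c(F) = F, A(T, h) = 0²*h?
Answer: 163775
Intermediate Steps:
A(T, h) = 0 (A(T, h) = 0*h = 0)
C = 96198 (C = 2*(163 + 214*224) = 2*(163 + 47936) = 2*48099 = 96198)
z = 96653 (z = 96198 + 455 = 96653)
z + (-339 + A(-8, 3))*(-198) = 96653 + (-339 + 0)*(-198) = 96653 - 339*(-198) = 96653 + 67122 = 163775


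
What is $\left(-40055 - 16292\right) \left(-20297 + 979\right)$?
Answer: $1088511346$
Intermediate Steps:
$\left(-40055 - 16292\right) \left(-20297 + 979\right) = \left(-56347\right) \left(-19318\right) = 1088511346$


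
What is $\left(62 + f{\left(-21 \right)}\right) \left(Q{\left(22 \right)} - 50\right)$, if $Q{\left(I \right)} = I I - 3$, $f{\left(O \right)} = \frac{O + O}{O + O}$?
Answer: $27153$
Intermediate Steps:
$f{\left(O \right)} = 1$ ($f{\left(O \right)} = \frac{2 O}{2 O} = 2 O \frac{1}{2 O} = 1$)
$Q{\left(I \right)} = -3 + I^{2}$ ($Q{\left(I \right)} = I^{2} - 3 = -3 + I^{2}$)
$\left(62 + f{\left(-21 \right)}\right) \left(Q{\left(22 \right)} - 50\right) = \left(62 + 1\right) \left(\left(-3 + 22^{2}\right) - 50\right) = 63 \left(\left(-3 + 484\right) - 50\right) = 63 \left(481 - 50\right) = 63 \cdot 431 = 27153$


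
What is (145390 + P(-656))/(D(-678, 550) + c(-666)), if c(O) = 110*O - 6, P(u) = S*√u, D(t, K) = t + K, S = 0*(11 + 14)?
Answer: -72695/36697 ≈ -1.9810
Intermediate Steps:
S = 0 (S = 0*25 = 0)
D(t, K) = K + t
P(u) = 0 (P(u) = 0*√u = 0)
c(O) = -6 + 110*O
(145390 + P(-656))/(D(-678, 550) + c(-666)) = (145390 + 0)/((550 - 678) + (-6 + 110*(-666))) = 145390/(-128 + (-6 - 73260)) = 145390/(-128 - 73266) = 145390/(-73394) = 145390*(-1/73394) = -72695/36697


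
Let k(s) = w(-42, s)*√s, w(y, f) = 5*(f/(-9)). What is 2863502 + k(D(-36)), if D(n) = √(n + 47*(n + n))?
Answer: 2863502 - 10*I*√6*95^(¾)*√I/3 ≈ 2.8637e+6 - 175.68*I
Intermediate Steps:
w(y, f) = -5*f/9 (w(y, f) = 5*(f*(-⅑)) = 5*(-f/9) = -5*f/9)
D(n) = √95*√n (D(n) = √(n + 47*(2*n)) = √(n + 94*n) = √(95*n) = √95*√n)
k(s) = -5*s^(3/2)/9 (k(s) = (-5*s/9)*√s = -5*s^(3/2)/9)
2863502 + k(D(-36)) = 2863502 - 5*95^(¾)*(6*(-1)^(¾)*√6)/9 = 2863502 - 5*95^(¾)*(6*√6*I^(3/2))/9 = 2863502 - 5*6*√6*95^(¾)*I^(3/2)/9 = 2863502 - 10*√6*95^(¾)*I^(3/2)/3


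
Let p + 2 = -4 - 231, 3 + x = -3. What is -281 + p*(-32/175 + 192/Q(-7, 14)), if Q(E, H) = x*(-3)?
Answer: -483991/175 ≈ -2765.7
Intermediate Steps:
x = -6 (x = -3 - 3 = -6)
Q(E, H) = 18 (Q(E, H) = -6*(-3) = 18)
p = -237 (p = -2 + (-4 - 231) = -2 - 235 = -237)
-281 + p*(-32/175 + 192/Q(-7, 14)) = -281 - 237*(-32/175 + 192/18) = -281 - 237*(-32*1/175 + 192*(1/18)) = -281 - 237*(-32/175 + 32/3) = -281 - 237*5504/525 = -281 - 434816/175 = -483991/175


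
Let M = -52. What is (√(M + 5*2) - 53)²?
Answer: (53 - I*√42)² ≈ 2767.0 - 686.96*I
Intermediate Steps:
(√(M + 5*2) - 53)² = (√(-52 + 5*2) - 53)² = (√(-52 + 10) - 53)² = (√(-42) - 53)² = (I*√42 - 53)² = (-53 + I*√42)²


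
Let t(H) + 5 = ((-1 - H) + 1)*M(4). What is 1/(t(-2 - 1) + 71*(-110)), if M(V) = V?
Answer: -1/7803 ≈ -0.00012816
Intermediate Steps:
t(H) = -5 - 4*H (t(H) = -5 + ((-1 - H) + 1)*4 = -5 - H*4 = -5 - 4*H)
1/(t(-2 - 1) + 71*(-110)) = 1/((-5 - 4*(-2 - 1)) + 71*(-110)) = 1/((-5 - 4*(-3)) - 7810) = 1/((-5 + 12) - 7810) = 1/(7 - 7810) = 1/(-7803) = -1/7803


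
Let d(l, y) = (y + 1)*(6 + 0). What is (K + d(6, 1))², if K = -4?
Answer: 64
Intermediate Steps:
d(l, y) = 6 + 6*y (d(l, y) = (1 + y)*6 = 6 + 6*y)
(K + d(6, 1))² = (-4 + (6 + 6*1))² = (-4 + (6 + 6))² = (-4 + 12)² = 8² = 64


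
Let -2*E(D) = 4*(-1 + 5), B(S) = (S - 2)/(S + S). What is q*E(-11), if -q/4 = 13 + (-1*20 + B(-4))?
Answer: -200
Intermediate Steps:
B(S) = (-2 + S)/(2*S) (B(S) = (-2 + S)/((2*S)) = (-2 + S)*(1/(2*S)) = (-2 + S)/(2*S))
E(D) = -8 (E(D) = -2*(-1 + 5) = -2*4 = -½*16 = -8)
q = 25 (q = -4*(13 + (-1*20 + (½)*(-2 - 4)/(-4))) = -4*(13 + (-20 + (½)*(-¼)*(-6))) = -4*(13 + (-20 + ¾)) = -4*(13 - 77/4) = -4*(-25/4) = 25)
q*E(-11) = 25*(-8) = -200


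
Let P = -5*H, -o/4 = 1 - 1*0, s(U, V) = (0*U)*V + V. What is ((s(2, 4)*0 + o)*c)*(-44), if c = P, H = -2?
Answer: 1760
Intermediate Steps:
s(U, V) = V (s(U, V) = 0*V + V = 0 + V = V)
o = -4 (o = -4*(1 - 1*0) = -4*(1 + 0) = -4*1 = -4)
P = 10 (P = -5*(-2) = 10)
c = 10
((s(2, 4)*0 + o)*c)*(-44) = ((4*0 - 4)*10)*(-44) = ((0 - 4)*10)*(-44) = -4*10*(-44) = -40*(-44) = 1760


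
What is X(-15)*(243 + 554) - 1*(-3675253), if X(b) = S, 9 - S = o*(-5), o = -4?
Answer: 3666486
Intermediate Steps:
S = -11 (S = 9 - (-4)*(-5) = 9 - 1*20 = 9 - 20 = -11)
X(b) = -11
X(-15)*(243 + 554) - 1*(-3675253) = -11*(243 + 554) - 1*(-3675253) = -11*797 + 3675253 = -8767 + 3675253 = 3666486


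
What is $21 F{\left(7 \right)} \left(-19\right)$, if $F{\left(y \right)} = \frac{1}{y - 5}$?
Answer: $- \frac{399}{2} \approx -199.5$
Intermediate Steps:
$F{\left(y \right)} = \frac{1}{-5 + y}$
$21 F{\left(7 \right)} \left(-19\right) = \frac{21}{-5 + 7} \left(-19\right) = \frac{21}{2} \left(-19\right) = - \frac{399}{2}$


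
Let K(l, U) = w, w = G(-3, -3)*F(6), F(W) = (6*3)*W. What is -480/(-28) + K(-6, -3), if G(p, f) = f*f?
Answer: 6924/7 ≈ 989.14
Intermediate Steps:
F(W) = 18*W
G(p, f) = f²
w = 972 (w = (-3)²*(18*6) = 9*108 = 972)
K(l, U) = 972
-480/(-28) + K(-6, -3) = -480/(-28) + 972 = -480*(-1)/28 + 972 = -10*(-12/7) + 972 = 120/7 + 972 = 6924/7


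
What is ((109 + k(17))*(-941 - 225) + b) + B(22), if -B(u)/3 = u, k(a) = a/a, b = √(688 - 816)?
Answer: -128326 + 8*I*√2 ≈ -1.2833e+5 + 11.314*I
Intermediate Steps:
b = 8*I*√2 (b = √(-128) = 8*I*√2 ≈ 11.314*I)
k(a) = 1
B(u) = -3*u
((109 + k(17))*(-941 - 225) + b) + B(22) = ((109 + 1)*(-941 - 225) + 8*I*√2) - 3*22 = (110*(-1166) + 8*I*√2) - 66 = (-128260 + 8*I*√2) - 66 = -128326 + 8*I*√2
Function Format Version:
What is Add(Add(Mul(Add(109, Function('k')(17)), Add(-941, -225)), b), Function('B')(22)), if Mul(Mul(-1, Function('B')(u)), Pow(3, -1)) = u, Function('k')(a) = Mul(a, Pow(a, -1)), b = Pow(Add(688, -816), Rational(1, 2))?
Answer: Add(-128326, Mul(8, I, Pow(2, Rational(1, 2)))) ≈ Add(-1.2833e+5, Mul(11.314, I))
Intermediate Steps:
b = Mul(8, I, Pow(2, Rational(1, 2))) (b = Pow(-128, Rational(1, 2)) = Mul(8, I, Pow(2, Rational(1, 2))) ≈ Mul(11.314, I))
Function('k')(a) = 1
Function('B')(u) = Mul(-3, u)
Add(Add(Mul(Add(109, Function('k')(17)), Add(-941, -225)), b), Function('B')(22)) = Add(Add(Mul(Add(109, 1), Add(-941, -225)), Mul(8, I, Pow(2, Rational(1, 2)))), Mul(-3, 22)) = Add(Add(Mul(110, -1166), Mul(8, I, Pow(2, Rational(1, 2)))), -66) = Add(Add(-128260, Mul(8, I, Pow(2, Rational(1, 2)))), -66) = Add(-128326, Mul(8, I, Pow(2, Rational(1, 2))))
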